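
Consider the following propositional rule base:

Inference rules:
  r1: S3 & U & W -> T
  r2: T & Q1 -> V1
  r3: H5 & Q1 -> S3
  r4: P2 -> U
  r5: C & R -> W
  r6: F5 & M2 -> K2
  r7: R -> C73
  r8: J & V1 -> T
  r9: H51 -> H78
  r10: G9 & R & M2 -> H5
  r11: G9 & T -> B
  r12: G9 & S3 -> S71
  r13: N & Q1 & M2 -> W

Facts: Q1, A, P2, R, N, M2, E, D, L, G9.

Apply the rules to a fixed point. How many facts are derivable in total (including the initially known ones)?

19

Round 1: r4 [P2 -> U]; r7 [R -> C73]; r10 [G9 & R & M2 -> H5]; r13 [N & Q1 & M2 -> W]. New: U, C73, H5, W.
Round 2: r3 [H5 & Q1 -> S3]. New: S3.
Round 3: r1 [S3 & U & W -> T]; r12 [G9 & S3 -> S71]. New: T, S71.
Round 4: r2 [T & Q1 -> V1]; r11 [G9 & T -> B]. New: V1, B.
Closure: {A, B, C73, D, E, G9, H5, L, M2, N, P2, Q1, R, S3, S71, T, U, V1, W} — 19 facts.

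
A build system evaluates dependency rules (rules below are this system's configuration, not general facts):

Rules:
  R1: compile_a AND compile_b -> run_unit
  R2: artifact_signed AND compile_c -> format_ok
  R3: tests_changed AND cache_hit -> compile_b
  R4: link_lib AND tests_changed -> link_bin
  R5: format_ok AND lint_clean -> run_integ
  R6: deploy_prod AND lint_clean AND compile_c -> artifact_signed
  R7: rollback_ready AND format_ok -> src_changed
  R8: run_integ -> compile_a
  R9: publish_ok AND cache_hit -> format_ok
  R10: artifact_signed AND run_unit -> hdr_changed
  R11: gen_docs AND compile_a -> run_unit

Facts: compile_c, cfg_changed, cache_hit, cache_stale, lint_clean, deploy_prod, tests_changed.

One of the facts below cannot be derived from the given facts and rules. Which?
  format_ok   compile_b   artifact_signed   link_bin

Round 1 fires R3, R6, giving compile_b, artifact_signed.
Round 2 fires R2, giving format_ok.
Round 3 fires R5, giving run_integ.
Round 4 fires R8, giving compile_a.
Round 5 fires R1, giving run_unit.
Round 6 fires R10, giving hdr_changed.
Derived: format_ok (round 2), artifact_signed (round 1), compile_b (round 1). link_bin never appears in any round.

link_bin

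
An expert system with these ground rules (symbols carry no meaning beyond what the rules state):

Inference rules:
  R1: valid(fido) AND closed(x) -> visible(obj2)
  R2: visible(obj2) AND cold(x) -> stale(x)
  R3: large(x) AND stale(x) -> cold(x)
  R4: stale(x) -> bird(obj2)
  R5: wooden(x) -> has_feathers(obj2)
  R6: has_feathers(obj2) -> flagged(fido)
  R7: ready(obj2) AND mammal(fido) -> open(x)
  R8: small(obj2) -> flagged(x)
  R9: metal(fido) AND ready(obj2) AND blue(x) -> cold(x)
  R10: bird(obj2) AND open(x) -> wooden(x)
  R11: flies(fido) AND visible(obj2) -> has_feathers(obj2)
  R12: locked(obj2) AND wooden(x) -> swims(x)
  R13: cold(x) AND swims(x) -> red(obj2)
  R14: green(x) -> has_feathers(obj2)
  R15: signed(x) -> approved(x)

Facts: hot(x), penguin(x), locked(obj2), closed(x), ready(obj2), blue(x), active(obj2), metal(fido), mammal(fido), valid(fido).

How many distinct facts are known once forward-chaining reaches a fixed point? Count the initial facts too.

Round 1 — R1, R7, R9, derive visible(obj2), open(x), cold(x).
Round 2 — R2, derive stale(x).
Round 3 — R4, derive bird(obj2).
Round 4 — R10, derive wooden(x).
Round 5 — R5, R12, derive has_feathers(obj2), swims(x).
Round 6 — R6, R13, derive flagged(fido), red(obj2).
Closure: {active(obj2), bird(obj2), blue(x), closed(x), cold(x), flagged(fido), has_feathers(obj2), hot(x), locked(obj2), mammal(fido), metal(fido), open(x), penguin(x), ready(obj2), red(obj2), stale(x), swims(x), valid(fido), visible(obj2), wooden(x)} — 20 facts.

20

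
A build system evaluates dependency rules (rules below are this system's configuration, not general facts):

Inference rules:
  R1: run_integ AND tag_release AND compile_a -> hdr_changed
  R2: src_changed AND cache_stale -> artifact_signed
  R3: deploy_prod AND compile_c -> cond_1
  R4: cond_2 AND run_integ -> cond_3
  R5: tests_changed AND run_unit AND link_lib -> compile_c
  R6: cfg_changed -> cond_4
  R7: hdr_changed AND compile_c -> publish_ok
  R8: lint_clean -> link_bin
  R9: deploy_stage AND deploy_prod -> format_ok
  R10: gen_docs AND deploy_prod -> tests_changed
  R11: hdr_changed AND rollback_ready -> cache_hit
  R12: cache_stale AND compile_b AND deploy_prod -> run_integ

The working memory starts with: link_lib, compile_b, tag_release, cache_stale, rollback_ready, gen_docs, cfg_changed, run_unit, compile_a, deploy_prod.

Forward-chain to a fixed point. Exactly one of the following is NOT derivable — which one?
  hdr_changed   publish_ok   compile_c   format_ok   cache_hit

Round 1 — R6, R10, R12, derive cond_4, tests_changed, run_integ.
Round 2 — R1, R5, derive hdr_changed, compile_c.
Round 3 — R3, R7, R11, derive cond_1, publish_ok, cache_hit.
Derived: cache_hit (round 3), hdr_changed (round 2), compile_c (round 2), publish_ok (round 3). format_ok never appears in any round.

format_ok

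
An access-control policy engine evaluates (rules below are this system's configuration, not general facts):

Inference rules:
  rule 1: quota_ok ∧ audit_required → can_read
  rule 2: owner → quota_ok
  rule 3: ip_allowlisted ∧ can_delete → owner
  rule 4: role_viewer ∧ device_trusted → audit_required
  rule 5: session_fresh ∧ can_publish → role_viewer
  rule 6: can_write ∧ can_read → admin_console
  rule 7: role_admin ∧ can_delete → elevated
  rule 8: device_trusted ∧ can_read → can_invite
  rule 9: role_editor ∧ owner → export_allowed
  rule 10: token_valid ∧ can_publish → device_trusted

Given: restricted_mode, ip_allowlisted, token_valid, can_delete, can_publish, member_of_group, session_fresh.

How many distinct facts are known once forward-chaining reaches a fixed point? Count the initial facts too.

Round 1 fires rule 3, rule 5, rule 10, giving owner, role_viewer, device_trusted.
Round 2 fires rule 2, rule 4, giving quota_ok, audit_required.
Round 3 fires rule 1, giving can_read.
Round 4 fires rule 8, giving can_invite.
Closure: {audit_required, can_delete, can_invite, can_publish, can_read, device_trusted, ip_allowlisted, member_of_group, owner, quota_ok, restricted_mode, role_viewer, session_fresh, token_valid} — 14 facts.

14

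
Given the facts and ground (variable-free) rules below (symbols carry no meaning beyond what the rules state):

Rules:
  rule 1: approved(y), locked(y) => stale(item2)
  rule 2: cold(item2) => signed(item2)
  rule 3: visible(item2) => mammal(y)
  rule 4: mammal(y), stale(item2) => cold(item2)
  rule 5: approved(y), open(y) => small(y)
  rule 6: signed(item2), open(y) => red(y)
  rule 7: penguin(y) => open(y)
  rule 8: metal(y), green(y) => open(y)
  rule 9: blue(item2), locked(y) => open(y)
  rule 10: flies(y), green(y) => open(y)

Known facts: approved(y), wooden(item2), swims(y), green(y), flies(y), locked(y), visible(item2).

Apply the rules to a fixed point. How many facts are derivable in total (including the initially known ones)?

14

Round 1: rule 1 [approved(y), locked(y) => stale(item2)]; rule 3 [visible(item2) => mammal(y)]; rule 10 [flies(y), green(y) => open(y)]. Adds stale(item2), mammal(y), open(y).
Round 2: rule 4 [mammal(y), stale(item2) => cold(item2)]; rule 5 [approved(y), open(y) => small(y)]. Adds cold(item2), small(y).
Round 3: rule 2 [cold(item2) => signed(item2)]. Adds signed(item2).
Round 4: rule 6 [signed(item2), open(y) => red(y)]. Adds red(y).
Closure: {approved(y), cold(item2), flies(y), green(y), locked(y), mammal(y), open(y), red(y), signed(item2), small(y), stale(item2), swims(y), visible(item2), wooden(item2)} — 14 facts.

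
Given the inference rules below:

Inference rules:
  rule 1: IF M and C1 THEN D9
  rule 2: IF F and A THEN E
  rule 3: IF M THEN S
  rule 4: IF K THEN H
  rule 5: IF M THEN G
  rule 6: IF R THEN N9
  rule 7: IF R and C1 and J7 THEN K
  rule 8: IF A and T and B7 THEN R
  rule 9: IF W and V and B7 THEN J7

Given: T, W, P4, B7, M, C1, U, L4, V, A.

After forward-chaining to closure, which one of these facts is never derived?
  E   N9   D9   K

Round 1 fires rule 1, rule 3, rule 5, rule 8, rule 9, giving D9, S, G, R, J7.
Round 2 fires rule 6, rule 7, giving N9, K.
Round 3 fires rule 4, giving H.
Derived: D9 (round 1), K (round 2), N9 (round 2). E never appears in any round.

E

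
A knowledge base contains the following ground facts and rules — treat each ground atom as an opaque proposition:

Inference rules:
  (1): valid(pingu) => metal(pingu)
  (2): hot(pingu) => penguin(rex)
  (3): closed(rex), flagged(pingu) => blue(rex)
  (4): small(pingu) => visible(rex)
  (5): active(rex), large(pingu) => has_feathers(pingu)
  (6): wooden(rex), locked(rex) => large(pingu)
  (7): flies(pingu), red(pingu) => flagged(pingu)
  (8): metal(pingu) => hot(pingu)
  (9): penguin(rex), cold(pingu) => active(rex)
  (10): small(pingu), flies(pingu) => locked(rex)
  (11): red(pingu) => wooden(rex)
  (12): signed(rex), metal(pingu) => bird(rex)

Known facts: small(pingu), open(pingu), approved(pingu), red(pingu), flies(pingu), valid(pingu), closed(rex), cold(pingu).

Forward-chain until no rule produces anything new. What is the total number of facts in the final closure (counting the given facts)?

Round 1: (1) [valid(pingu) => metal(pingu)]; (4) [small(pingu) => visible(rex)]; (7) [flies(pingu), red(pingu) => flagged(pingu)]; (10) [small(pingu), flies(pingu) => locked(rex)]; (11) [red(pingu) => wooden(rex)]. New: metal(pingu), visible(rex), flagged(pingu), locked(rex), wooden(rex).
Round 2: (3) [closed(rex), flagged(pingu) => blue(rex)]; (6) [wooden(rex), locked(rex) => large(pingu)]; (8) [metal(pingu) => hot(pingu)]. New: blue(rex), large(pingu), hot(pingu).
Round 3: (2) [hot(pingu) => penguin(rex)]. New: penguin(rex).
Round 4: (9) [penguin(rex), cold(pingu) => active(rex)]. New: active(rex).
Round 5: (5) [active(rex), large(pingu) => has_feathers(pingu)]. New: has_feathers(pingu).
Closure: {active(rex), approved(pingu), blue(rex), closed(rex), cold(pingu), flagged(pingu), flies(pingu), has_feathers(pingu), hot(pingu), large(pingu), locked(rex), metal(pingu), open(pingu), penguin(rex), red(pingu), small(pingu), valid(pingu), visible(rex), wooden(rex)} — 19 facts.

19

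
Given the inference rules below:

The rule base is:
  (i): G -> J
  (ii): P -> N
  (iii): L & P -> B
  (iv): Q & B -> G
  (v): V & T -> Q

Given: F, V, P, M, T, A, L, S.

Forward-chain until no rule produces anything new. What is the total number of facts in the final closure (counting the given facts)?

Round 1 — (ii), (iii), (v), derive N, B, Q.
Round 2 — (iv), derive G.
Round 3 — (i), derive J.
Closure: {A, B, F, G, J, L, M, N, P, Q, S, T, V} — 13 facts.

13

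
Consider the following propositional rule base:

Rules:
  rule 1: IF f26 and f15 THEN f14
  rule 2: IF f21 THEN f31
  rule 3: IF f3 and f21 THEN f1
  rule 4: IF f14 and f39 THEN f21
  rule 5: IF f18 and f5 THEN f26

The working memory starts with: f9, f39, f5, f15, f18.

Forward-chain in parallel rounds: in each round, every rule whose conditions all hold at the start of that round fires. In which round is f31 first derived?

4

Round 1: rule 5 [IF f18 and f5 THEN f26]. Adds f26.
Round 2: rule 1 [IF f26 and f15 THEN f14]. Adds f14.
Round 3: rule 4 [IF f14 and f39 THEN f21]. Adds f21.
Round 4: rule 2 [IF f21 THEN f31]. Adds f31.
f31 first appears in round 4.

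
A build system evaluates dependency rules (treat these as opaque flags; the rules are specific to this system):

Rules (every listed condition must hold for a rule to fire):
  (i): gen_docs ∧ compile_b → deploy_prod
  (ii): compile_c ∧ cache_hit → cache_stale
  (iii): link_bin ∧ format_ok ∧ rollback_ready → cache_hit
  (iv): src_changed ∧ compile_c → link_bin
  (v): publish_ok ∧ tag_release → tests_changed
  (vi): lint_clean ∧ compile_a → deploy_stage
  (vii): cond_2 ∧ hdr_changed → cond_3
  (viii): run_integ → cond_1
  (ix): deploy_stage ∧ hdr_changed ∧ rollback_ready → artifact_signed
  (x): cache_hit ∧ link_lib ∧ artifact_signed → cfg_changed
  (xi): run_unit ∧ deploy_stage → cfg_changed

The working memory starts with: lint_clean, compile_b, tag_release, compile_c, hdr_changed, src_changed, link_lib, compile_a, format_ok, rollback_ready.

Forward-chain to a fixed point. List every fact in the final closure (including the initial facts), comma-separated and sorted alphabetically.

artifact_signed, cache_hit, cache_stale, cfg_changed, compile_a, compile_b, compile_c, deploy_stage, format_ok, hdr_changed, link_bin, link_lib, lint_clean, rollback_ready, src_changed, tag_release

Round 1: (iv) [src_changed ∧ compile_c → link_bin]; (vi) [lint_clean ∧ compile_a → deploy_stage]. Adds link_bin, deploy_stage.
Round 2: (iii) [link_bin ∧ format_ok ∧ rollback_ready → cache_hit]; (ix) [deploy_stage ∧ hdr_changed ∧ rollback_ready → artifact_signed]. Adds cache_hit, artifact_signed.
Round 3: (ii) [compile_c ∧ cache_hit → cache_stale]; (x) [cache_hit ∧ link_lib ∧ artifact_signed → cfg_changed]. Adds cache_stale, cfg_changed.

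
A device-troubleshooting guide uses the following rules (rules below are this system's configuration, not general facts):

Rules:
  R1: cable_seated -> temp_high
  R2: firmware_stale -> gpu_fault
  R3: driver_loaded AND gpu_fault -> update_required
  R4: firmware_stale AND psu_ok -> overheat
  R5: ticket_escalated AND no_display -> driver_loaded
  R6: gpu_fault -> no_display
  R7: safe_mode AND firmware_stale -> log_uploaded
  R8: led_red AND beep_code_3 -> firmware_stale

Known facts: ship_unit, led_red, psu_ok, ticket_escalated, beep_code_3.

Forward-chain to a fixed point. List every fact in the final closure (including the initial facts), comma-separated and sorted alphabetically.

beep_code_3, driver_loaded, firmware_stale, gpu_fault, led_red, no_display, overheat, psu_ok, ship_unit, ticket_escalated, update_required

Round 1 — R8, derive firmware_stale.
Round 2 — R2, R4, derive gpu_fault, overheat.
Round 3 — R6, derive no_display.
Round 4 — R5, derive driver_loaded.
Round 5 — R3, derive update_required.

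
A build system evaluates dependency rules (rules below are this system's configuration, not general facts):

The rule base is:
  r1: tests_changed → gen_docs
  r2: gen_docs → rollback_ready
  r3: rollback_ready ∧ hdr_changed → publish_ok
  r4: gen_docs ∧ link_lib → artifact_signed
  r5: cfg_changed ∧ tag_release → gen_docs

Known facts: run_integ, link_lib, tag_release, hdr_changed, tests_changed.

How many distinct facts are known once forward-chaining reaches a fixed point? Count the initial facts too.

[1] r1 [tests_changed → gen_docs]. ⇒ new: gen_docs.
[2] r2 [gen_docs → rollback_ready]; r4 [gen_docs ∧ link_lib → artifact_signed]. ⇒ new: rollback_ready, artifact_signed.
[3] r3 [rollback_ready ∧ hdr_changed → publish_ok]. ⇒ new: publish_ok.
Closure: {artifact_signed, gen_docs, hdr_changed, link_lib, publish_ok, rollback_ready, run_integ, tag_release, tests_changed} — 9 facts.

9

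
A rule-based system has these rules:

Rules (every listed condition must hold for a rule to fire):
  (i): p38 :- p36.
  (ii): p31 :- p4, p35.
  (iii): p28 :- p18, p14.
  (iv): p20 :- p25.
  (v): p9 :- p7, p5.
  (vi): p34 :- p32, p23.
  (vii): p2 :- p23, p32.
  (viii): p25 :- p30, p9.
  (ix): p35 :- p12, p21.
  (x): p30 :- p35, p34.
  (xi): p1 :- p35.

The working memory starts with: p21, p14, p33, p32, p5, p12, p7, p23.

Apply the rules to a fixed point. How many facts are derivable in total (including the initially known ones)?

16

Round 1 fires (v), (vi), (vii), (ix), giving p9, p34, p2, p35.
Round 2 fires (x), (xi), giving p30, p1.
Round 3 fires (viii), giving p25.
Round 4 fires (iv), giving p20.
Closure: {p1, p12, p14, p2, p20, p21, p23, p25, p30, p32, p33, p34, p35, p5, p7, p9} — 16 facts.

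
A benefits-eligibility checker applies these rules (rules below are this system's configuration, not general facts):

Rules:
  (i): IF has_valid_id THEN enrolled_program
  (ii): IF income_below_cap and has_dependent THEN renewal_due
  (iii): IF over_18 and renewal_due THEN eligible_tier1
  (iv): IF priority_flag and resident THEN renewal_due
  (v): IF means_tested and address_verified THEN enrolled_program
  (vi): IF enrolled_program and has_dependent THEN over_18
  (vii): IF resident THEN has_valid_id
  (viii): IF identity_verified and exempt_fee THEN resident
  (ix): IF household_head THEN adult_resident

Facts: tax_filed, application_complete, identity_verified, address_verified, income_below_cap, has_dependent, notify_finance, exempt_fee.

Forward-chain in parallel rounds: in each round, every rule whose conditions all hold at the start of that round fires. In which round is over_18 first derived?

Round 1: (ii) [IF income_below_cap and has_dependent THEN renewal_due]; (viii) [IF identity_verified and exempt_fee THEN resident]. Adds renewal_due, resident.
Round 2: (vii) [IF resident THEN has_valid_id]. Adds has_valid_id.
Round 3: (i) [IF has_valid_id THEN enrolled_program]. Adds enrolled_program.
Round 4: (vi) [IF enrolled_program and has_dependent THEN over_18]. Adds over_18.
over_18 first appears in round 4.

4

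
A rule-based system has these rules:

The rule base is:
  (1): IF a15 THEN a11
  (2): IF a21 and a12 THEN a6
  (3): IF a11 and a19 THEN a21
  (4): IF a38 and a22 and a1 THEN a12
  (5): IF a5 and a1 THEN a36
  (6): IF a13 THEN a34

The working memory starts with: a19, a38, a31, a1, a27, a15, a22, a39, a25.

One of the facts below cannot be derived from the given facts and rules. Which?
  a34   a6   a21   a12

Round 1: (1) [IF a15 THEN a11]; (4) [IF a38 and a22 and a1 THEN a12]. Adds a11, a12.
Round 2: (3) [IF a11 and a19 THEN a21]. Adds a21.
Round 3: (2) [IF a21 and a12 THEN a6]. Adds a6.
Derived: a12 (round 1), a21 (round 2), a6 (round 3). a34 never appears in any round.

a34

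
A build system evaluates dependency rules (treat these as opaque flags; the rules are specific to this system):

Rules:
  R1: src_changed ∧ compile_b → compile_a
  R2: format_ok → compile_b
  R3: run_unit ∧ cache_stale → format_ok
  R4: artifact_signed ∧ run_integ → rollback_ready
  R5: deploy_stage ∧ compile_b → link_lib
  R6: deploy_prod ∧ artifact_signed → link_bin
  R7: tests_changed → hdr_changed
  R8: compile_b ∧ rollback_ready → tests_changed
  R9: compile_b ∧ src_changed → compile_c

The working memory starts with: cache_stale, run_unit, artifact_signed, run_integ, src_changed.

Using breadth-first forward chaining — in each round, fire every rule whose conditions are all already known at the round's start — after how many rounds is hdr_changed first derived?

Round 1 — R3, R4, derive format_ok, rollback_ready.
Round 2 — R2, derive compile_b.
Round 3 — R1, R8, R9, derive compile_a, tests_changed, compile_c.
Round 4 — R7, derive hdr_changed.
hdr_changed first appears in round 4.

4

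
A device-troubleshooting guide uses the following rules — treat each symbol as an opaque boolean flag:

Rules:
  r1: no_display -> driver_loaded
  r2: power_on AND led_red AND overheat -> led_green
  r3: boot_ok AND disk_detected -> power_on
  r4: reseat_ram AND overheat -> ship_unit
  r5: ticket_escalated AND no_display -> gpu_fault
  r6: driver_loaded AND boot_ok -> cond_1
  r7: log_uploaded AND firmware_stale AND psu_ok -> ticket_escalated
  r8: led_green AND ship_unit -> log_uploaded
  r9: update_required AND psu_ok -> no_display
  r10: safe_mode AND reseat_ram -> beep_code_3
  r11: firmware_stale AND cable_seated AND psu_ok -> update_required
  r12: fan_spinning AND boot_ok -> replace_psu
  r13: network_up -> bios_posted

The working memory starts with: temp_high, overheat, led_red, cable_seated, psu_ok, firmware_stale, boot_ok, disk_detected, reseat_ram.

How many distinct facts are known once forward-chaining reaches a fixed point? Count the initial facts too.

19

Round 1: r3 [boot_ok AND disk_detected -> power_on]; r4 [reseat_ram AND overheat -> ship_unit]; r11 [firmware_stale AND cable_seated AND psu_ok -> update_required]. Adds power_on, ship_unit, update_required.
Round 2: r2 [power_on AND led_red AND overheat -> led_green]; r9 [update_required AND psu_ok -> no_display]. Adds led_green, no_display.
Round 3: r1 [no_display -> driver_loaded]; r8 [led_green AND ship_unit -> log_uploaded]. Adds driver_loaded, log_uploaded.
Round 4: r6 [driver_loaded AND boot_ok -> cond_1]; r7 [log_uploaded AND firmware_stale AND psu_ok -> ticket_escalated]. Adds cond_1, ticket_escalated.
Round 5: r5 [ticket_escalated AND no_display -> gpu_fault]. Adds gpu_fault.
Closure: {boot_ok, cable_seated, cond_1, disk_detected, driver_loaded, firmware_stale, gpu_fault, led_green, led_red, log_uploaded, no_display, overheat, power_on, psu_ok, reseat_ram, ship_unit, temp_high, ticket_escalated, update_required} — 19 facts.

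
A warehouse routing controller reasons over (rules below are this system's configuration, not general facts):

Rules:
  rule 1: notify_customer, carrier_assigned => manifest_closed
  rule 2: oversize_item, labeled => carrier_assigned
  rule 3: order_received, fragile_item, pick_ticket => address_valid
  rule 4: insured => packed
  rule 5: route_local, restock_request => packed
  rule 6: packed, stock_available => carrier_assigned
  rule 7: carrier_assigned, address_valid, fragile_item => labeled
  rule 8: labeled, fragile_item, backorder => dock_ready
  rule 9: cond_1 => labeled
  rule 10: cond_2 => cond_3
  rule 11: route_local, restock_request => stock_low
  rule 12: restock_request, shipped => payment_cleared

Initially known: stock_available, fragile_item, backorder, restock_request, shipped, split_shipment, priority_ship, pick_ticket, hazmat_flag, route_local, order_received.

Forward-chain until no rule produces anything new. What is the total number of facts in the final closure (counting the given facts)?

18

Round 1: rule 3 [order_received, fragile_item, pick_ticket => address_valid]; rule 5 [route_local, restock_request => packed]; rule 11 [route_local, restock_request => stock_low]; rule 12 [restock_request, shipped => payment_cleared]. New: address_valid, packed, stock_low, payment_cleared.
Round 2: rule 6 [packed, stock_available => carrier_assigned]. New: carrier_assigned.
Round 3: rule 7 [carrier_assigned, address_valid, fragile_item => labeled]. New: labeled.
Round 4: rule 8 [labeled, fragile_item, backorder => dock_ready]. New: dock_ready.
Closure: {address_valid, backorder, carrier_assigned, dock_ready, fragile_item, hazmat_flag, labeled, order_received, packed, payment_cleared, pick_ticket, priority_ship, restock_request, route_local, shipped, split_shipment, stock_available, stock_low} — 18 facts.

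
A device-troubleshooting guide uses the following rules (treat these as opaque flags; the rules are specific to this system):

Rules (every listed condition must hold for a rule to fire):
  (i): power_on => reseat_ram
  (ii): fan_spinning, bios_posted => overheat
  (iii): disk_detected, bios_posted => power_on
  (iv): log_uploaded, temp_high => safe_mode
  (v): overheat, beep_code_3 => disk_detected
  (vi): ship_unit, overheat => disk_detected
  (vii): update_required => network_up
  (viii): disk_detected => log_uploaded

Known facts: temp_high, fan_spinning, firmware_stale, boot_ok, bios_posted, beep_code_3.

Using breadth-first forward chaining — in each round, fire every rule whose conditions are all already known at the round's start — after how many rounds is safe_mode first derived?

[1] (ii) [fan_spinning, bios_posted => overheat]. ⇒ new: overheat.
[2] (v) [overheat, beep_code_3 => disk_detected]. ⇒ new: disk_detected.
[3] (iii) [disk_detected, bios_posted => power_on]; (viii) [disk_detected => log_uploaded]. ⇒ new: power_on, log_uploaded.
[4] (i) [power_on => reseat_ram]; (iv) [log_uploaded, temp_high => safe_mode]. ⇒ new: reseat_ram, safe_mode.
safe_mode first appears in round 4.

4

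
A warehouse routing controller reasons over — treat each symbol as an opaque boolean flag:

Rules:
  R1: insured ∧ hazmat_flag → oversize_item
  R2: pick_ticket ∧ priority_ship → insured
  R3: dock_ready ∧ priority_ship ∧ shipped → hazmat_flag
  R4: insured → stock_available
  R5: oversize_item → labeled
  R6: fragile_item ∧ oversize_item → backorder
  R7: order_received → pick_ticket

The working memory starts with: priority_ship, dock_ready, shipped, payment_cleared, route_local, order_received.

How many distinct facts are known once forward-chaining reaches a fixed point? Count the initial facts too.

12

Round 1: R3 [dock_ready ∧ priority_ship ∧ shipped → hazmat_flag]; R7 [order_received → pick_ticket]. New: hazmat_flag, pick_ticket.
Round 2: R2 [pick_ticket ∧ priority_ship → insured]. New: insured.
Round 3: R1 [insured ∧ hazmat_flag → oversize_item]; R4 [insured → stock_available]. New: oversize_item, stock_available.
Round 4: R5 [oversize_item → labeled]. New: labeled.
Closure: {dock_ready, hazmat_flag, insured, labeled, order_received, oversize_item, payment_cleared, pick_ticket, priority_ship, route_local, shipped, stock_available} — 12 facts.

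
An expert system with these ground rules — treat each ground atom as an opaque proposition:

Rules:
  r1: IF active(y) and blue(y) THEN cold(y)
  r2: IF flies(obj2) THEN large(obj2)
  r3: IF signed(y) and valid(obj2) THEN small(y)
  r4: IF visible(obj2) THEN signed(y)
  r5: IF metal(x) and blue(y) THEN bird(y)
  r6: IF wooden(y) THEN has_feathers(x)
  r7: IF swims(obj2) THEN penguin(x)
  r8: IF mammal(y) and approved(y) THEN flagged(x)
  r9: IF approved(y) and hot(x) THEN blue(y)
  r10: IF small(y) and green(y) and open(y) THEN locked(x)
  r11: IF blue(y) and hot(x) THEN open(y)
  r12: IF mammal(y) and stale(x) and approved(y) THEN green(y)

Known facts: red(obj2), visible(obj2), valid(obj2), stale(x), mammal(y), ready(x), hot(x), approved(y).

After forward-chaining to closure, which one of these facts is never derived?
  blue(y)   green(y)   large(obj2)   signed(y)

Round 1: r4 [IF visible(obj2) THEN signed(y)]; r8 [IF mammal(y) and approved(y) THEN flagged(x)]; r9 [IF approved(y) and hot(x) THEN blue(y)]; r12 [IF mammal(y) and stale(x) and approved(y) THEN green(y)]. Adds signed(y), flagged(x), blue(y), green(y).
Round 2: r3 [IF signed(y) and valid(obj2) THEN small(y)]; r11 [IF blue(y) and hot(x) THEN open(y)]. Adds small(y), open(y).
Round 3: r10 [IF small(y) and green(y) and open(y) THEN locked(x)]. Adds locked(x).
Derived: signed(y) (round 1), blue(y) (round 1), green(y) (round 1). large(obj2) never appears in any round.

large(obj2)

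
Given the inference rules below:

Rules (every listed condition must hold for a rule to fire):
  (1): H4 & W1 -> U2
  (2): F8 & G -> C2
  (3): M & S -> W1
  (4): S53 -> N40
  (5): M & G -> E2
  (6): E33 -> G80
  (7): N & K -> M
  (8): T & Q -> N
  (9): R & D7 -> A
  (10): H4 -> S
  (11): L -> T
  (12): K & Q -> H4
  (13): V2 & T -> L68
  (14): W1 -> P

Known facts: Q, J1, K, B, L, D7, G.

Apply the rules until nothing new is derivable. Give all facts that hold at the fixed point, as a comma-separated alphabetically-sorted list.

B, D7, E2, G, H4, J1, K, L, M, N, P, Q, S, T, U2, W1

Round 1 fires (11), (12), giving T, H4.
Round 2 fires (8), (10), giving N, S.
Round 3 fires (7), giving M.
Round 4 fires (3), (5), giving W1, E2.
Round 5 fires (1), (14), giving U2, P.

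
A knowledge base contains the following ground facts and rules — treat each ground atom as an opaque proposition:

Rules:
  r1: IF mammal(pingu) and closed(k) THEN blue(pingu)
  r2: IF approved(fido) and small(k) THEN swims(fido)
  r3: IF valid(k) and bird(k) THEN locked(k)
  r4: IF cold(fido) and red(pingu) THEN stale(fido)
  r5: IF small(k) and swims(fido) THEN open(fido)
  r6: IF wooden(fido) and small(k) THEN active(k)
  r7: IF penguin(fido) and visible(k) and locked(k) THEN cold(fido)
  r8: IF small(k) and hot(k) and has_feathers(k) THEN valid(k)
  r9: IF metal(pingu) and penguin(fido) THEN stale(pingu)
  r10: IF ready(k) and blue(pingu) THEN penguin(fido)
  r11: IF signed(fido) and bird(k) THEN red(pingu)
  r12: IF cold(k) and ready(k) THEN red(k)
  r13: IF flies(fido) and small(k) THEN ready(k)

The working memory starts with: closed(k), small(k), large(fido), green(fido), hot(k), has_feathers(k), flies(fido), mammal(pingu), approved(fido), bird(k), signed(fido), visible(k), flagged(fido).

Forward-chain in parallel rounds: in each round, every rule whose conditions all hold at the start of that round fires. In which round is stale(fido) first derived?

4

[1] r1 [IF mammal(pingu) and closed(k) THEN blue(pingu)]; r2 [IF approved(fido) and small(k) THEN swims(fido)]; r8 [IF small(k) and hot(k) and has_feathers(k) THEN valid(k)]; r11 [IF signed(fido) and bird(k) THEN red(pingu)]; r13 [IF flies(fido) and small(k) THEN ready(k)]. ⇒ new: blue(pingu), swims(fido), valid(k), red(pingu), ready(k).
[2] r3 [IF valid(k) and bird(k) THEN locked(k)]; r5 [IF small(k) and swims(fido) THEN open(fido)]; r10 [IF ready(k) and blue(pingu) THEN penguin(fido)]. ⇒ new: locked(k), open(fido), penguin(fido).
[3] r7 [IF penguin(fido) and visible(k) and locked(k) THEN cold(fido)]. ⇒ new: cold(fido).
[4] r4 [IF cold(fido) and red(pingu) THEN stale(fido)]. ⇒ new: stale(fido).
stale(fido) first appears in round 4.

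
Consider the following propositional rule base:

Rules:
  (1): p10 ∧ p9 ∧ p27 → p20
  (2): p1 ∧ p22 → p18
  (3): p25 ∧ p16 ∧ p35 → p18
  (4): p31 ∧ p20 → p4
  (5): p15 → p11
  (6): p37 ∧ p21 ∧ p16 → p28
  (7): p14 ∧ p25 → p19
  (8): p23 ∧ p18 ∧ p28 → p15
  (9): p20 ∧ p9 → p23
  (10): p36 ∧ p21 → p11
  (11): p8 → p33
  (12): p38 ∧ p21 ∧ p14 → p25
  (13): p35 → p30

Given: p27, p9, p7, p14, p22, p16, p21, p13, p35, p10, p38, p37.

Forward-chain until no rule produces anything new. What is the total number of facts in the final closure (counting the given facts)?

21

Round 1: (1) [p10 ∧ p9 ∧ p27 → p20]; (6) [p37 ∧ p21 ∧ p16 → p28]; (12) [p38 ∧ p21 ∧ p14 → p25]; (13) [p35 → p30]. Adds p20, p28, p25, p30.
Round 2: (3) [p25 ∧ p16 ∧ p35 → p18]; (7) [p14 ∧ p25 → p19]; (9) [p20 ∧ p9 → p23]. Adds p18, p19, p23.
Round 3: (8) [p23 ∧ p18 ∧ p28 → p15]. Adds p15.
Round 4: (5) [p15 → p11]. Adds p11.
Closure: {p10, p11, p13, p14, p15, p16, p18, p19, p20, p21, p22, p23, p25, p27, p28, p30, p35, p37, p38, p7, p9} — 21 facts.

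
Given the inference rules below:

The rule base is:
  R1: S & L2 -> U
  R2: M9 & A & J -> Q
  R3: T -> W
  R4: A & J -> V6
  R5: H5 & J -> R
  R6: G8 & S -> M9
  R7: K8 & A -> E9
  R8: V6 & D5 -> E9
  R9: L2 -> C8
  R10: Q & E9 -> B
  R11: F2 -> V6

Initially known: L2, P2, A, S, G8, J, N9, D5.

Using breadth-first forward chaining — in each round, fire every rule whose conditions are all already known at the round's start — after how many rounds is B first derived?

3

[1] R1 [S & L2 -> U]; R4 [A & J -> V6]; R6 [G8 & S -> M9]; R9 [L2 -> C8]. ⇒ new: U, V6, M9, C8.
[2] R2 [M9 & A & J -> Q]; R8 [V6 & D5 -> E9]. ⇒ new: Q, E9.
[3] R10 [Q & E9 -> B]. ⇒ new: B.
B first appears in round 3.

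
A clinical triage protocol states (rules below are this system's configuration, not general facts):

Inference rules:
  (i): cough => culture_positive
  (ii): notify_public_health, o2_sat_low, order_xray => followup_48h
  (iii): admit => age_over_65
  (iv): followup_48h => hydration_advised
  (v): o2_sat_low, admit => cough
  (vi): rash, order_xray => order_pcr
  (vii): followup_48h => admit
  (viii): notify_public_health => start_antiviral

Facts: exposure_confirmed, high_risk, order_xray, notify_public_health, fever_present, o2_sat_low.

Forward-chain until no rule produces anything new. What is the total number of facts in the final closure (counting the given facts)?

Round 1: (ii) [notify_public_health, o2_sat_low, order_xray => followup_48h]; (viii) [notify_public_health => start_antiviral]. New: followup_48h, start_antiviral.
Round 2: (iv) [followup_48h => hydration_advised]; (vii) [followup_48h => admit]. New: hydration_advised, admit.
Round 3: (iii) [admit => age_over_65]; (v) [o2_sat_low, admit => cough]. New: age_over_65, cough.
Round 4: (i) [cough => culture_positive]. New: culture_positive.
Closure: {admit, age_over_65, cough, culture_positive, exposure_confirmed, fever_present, followup_48h, high_risk, hydration_advised, notify_public_health, o2_sat_low, order_xray, start_antiviral} — 13 facts.

13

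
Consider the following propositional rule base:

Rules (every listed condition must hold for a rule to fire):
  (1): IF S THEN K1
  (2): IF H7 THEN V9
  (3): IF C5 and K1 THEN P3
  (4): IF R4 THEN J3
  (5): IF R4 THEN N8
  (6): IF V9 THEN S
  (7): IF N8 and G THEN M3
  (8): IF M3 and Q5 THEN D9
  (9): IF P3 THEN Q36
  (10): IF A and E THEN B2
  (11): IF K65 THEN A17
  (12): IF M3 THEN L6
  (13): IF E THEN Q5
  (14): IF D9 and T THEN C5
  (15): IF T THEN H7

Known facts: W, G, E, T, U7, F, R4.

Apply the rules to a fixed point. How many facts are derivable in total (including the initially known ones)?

Round 1: (4) [IF R4 THEN J3]; (5) [IF R4 THEN N8]; (13) [IF E THEN Q5]; (15) [IF T THEN H7]. New: J3, N8, Q5, H7.
Round 2: (2) [IF H7 THEN V9]; (7) [IF N8 and G THEN M3]. New: V9, M3.
Round 3: (6) [IF V9 THEN S]; (8) [IF M3 and Q5 THEN D9]; (12) [IF M3 THEN L6]. New: S, D9, L6.
Round 4: (1) [IF S THEN K1]; (14) [IF D9 and T THEN C5]. New: K1, C5.
Round 5: (3) [IF C5 and K1 THEN P3]. New: P3.
Round 6: (9) [IF P3 THEN Q36]. New: Q36.
Closure: {C5, D9, E, F, G, H7, J3, K1, L6, M3, N8, P3, Q36, Q5, R4, S, T, U7, V9, W} — 20 facts.

20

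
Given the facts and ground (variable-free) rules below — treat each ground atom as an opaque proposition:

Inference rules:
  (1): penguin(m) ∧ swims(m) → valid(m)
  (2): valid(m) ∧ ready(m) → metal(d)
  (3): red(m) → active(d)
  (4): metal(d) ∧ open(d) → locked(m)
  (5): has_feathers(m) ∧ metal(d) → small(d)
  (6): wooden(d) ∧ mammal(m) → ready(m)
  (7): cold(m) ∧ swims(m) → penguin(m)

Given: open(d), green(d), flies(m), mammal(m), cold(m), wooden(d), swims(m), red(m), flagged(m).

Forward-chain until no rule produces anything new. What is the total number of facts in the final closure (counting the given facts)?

Round 1 — (3), (6), (7), derive active(d), ready(m), penguin(m).
Round 2 — (1), derive valid(m).
Round 3 — (2), derive metal(d).
Round 4 — (4), derive locked(m).
Closure: {active(d), cold(m), flagged(m), flies(m), green(d), locked(m), mammal(m), metal(d), open(d), penguin(m), ready(m), red(m), swims(m), valid(m), wooden(d)} — 15 facts.

15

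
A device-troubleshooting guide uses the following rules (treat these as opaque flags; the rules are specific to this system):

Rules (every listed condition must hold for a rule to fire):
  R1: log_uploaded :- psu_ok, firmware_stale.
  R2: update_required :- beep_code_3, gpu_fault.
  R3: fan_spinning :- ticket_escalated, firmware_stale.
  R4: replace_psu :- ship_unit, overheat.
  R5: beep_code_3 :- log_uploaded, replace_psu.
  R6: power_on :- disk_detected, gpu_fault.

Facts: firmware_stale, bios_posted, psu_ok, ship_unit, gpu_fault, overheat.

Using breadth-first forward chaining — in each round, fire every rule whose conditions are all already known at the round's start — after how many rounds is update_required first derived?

3

[1] R1 [log_uploaded :- psu_ok, firmware_stale.]; R4 [replace_psu :- ship_unit, overheat.]. ⇒ new: log_uploaded, replace_psu.
[2] R5 [beep_code_3 :- log_uploaded, replace_psu.]. ⇒ new: beep_code_3.
[3] R2 [update_required :- beep_code_3, gpu_fault.]. ⇒ new: update_required.
update_required first appears in round 3.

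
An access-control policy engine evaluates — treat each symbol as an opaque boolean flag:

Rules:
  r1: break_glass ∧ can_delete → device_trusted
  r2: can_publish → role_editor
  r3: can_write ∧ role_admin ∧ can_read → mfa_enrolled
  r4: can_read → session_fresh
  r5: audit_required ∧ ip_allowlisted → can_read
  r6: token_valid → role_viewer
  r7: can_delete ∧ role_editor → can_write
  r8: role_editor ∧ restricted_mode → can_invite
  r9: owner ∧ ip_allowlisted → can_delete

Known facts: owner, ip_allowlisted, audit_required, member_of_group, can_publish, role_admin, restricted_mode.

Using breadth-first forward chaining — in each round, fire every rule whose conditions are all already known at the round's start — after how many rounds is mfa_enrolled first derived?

Round 1 fires r2, r5, r9, giving role_editor, can_read, can_delete.
Round 2 fires r4, r7, r8, giving session_fresh, can_write, can_invite.
Round 3 fires r3, giving mfa_enrolled.
mfa_enrolled first appears in round 3.

3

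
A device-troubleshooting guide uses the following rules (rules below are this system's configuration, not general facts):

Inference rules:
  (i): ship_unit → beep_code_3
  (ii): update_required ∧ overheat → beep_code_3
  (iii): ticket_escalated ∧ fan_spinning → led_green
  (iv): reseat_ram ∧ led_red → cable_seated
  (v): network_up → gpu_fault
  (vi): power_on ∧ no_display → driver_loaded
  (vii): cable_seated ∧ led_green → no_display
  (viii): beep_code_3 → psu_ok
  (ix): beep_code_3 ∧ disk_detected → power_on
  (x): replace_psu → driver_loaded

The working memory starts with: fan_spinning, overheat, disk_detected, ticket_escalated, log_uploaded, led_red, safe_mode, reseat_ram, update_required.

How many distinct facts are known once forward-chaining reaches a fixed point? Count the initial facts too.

[1] (ii) [update_required ∧ overheat → beep_code_3]; (iii) [ticket_escalated ∧ fan_spinning → led_green]; (iv) [reseat_ram ∧ led_red → cable_seated]. ⇒ new: beep_code_3, led_green, cable_seated.
[2] (vii) [cable_seated ∧ led_green → no_display]; (viii) [beep_code_3 → psu_ok]; (ix) [beep_code_3 ∧ disk_detected → power_on]. ⇒ new: no_display, psu_ok, power_on.
[3] (vi) [power_on ∧ no_display → driver_loaded]. ⇒ new: driver_loaded.
Closure: {beep_code_3, cable_seated, disk_detected, driver_loaded, fan_spinning, led_green, led_red, log_uploaded, no_display, overheat, power_on, psu_ok, reseat_ram, safe_mode, ticket_escalated, update_required} — 16 facts.

16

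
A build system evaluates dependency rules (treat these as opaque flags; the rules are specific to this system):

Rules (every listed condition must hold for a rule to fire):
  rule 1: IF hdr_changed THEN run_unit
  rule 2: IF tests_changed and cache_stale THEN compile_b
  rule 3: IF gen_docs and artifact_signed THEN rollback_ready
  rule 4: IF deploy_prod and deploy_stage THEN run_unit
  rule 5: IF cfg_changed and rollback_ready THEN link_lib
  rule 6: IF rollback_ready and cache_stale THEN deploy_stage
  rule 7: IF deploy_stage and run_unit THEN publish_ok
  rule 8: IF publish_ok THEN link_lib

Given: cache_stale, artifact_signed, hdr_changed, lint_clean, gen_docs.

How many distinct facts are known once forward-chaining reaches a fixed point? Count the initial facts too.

Round 1 fires rule 1, rule 3, giving run_unit, rollback_ready.
Round 2 fires rule 6, giving deploy_stage.
Round 3 fires rule 7, giving publish_ok.
Round 4 fires rule 8, giving link_lib.
Closure: {artifact_signed, cache_stale, deploy_stage, gen_docs, hdr_changed, link_lib, lint_clean, publish_ok, rollback_ready, run_unit} — 10 facts.

10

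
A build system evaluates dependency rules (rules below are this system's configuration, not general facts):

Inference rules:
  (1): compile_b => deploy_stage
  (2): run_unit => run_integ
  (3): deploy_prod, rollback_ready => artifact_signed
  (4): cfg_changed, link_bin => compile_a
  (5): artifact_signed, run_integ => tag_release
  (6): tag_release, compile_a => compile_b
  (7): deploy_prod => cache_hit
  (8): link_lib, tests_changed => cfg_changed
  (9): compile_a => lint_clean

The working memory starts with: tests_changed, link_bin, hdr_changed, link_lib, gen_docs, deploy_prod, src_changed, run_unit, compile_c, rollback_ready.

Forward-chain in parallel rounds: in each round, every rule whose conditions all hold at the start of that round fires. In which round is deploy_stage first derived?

Round 1 fires (2), (3), (7), (8), giving run_integ, artifact_signed, cache_hit, cfg_changed.
Round 2 fires (4), (5), giving compile_a, tag_release.
Round 3 fires (6), (9), giving compile_b, lint_clean.
Round 4 fires (1), giving deploy_stage.
deploy_stage first appears in round 4.

4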